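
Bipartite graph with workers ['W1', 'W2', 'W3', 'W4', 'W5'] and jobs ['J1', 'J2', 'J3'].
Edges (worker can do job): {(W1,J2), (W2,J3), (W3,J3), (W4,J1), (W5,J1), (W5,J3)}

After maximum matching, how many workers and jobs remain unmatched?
Unmatched: 2 workers, 0 jobs

Maximum matching size: 3
Workers: 5 total, 3 matched, 2 unmatched
Jobs: 3 total, 3 matched, 0 unmatched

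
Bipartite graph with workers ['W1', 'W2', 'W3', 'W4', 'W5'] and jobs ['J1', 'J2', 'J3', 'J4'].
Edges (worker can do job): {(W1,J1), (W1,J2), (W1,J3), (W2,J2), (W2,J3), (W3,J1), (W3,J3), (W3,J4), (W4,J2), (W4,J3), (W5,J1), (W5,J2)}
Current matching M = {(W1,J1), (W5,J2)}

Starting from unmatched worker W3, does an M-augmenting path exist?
Yes: W3 → J1 → W1 → J3

An M-augmenting path alternates non-matching / matching edges, starting and ending at unmatched vertices.
Path: W3 → J1 → W1 → J3
(J3 is unmatched in M, so the path is augmenting.)
Flipping edges along this path would increase |M| from 2 to 3.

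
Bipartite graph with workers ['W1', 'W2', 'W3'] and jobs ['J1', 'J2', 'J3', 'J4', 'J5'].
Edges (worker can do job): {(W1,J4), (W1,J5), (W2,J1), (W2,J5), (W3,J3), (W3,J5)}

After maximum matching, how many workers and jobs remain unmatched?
Unmatched: 0 workers, 2 jobs

Maximum matching size: 3
Workers: 3 total, 3 matched, 0 unmatched
Jobs: 5 total, 3 matched, 2 unmatched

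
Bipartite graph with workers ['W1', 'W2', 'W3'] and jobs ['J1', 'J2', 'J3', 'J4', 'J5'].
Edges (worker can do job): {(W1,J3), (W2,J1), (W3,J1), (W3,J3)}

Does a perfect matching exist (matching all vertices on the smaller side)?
No, maximum matching has size 2 < 3

Maximum matching has size 2, need 3 for perfect matching.
Unmatched workers: ['W2']
Unmatched jobs: ['J5', 'J2', 'J4']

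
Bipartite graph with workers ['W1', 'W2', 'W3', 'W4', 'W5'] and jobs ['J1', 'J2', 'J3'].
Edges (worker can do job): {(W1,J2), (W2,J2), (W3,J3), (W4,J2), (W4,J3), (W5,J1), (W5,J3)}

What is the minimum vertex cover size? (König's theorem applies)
Minimum vertex cover size = 3

By König's theorem: in bipartite graphs,
min vertex cover = max matching = 3

Maximum matching has size 3, so minimum vertex cover also has size 3.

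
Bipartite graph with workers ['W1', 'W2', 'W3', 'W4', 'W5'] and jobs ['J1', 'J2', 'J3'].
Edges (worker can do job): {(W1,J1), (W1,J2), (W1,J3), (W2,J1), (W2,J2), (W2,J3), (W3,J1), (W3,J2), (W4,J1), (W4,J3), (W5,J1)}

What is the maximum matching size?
Maximum matching size = 3

Maximum matching: {(W1,J2), (W3,J1), (W4,J3)}
Size: 3

This assigns 3 workers to 3 distinct jobs.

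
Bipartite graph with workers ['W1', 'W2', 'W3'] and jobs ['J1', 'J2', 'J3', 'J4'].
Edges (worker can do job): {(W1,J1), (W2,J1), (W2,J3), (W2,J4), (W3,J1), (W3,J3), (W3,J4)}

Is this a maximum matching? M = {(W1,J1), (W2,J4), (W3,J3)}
Yes, size 3 is maximum

Proposed matching has size 3.
Maximum matching size for this graph: 3.

This is a maximum matching.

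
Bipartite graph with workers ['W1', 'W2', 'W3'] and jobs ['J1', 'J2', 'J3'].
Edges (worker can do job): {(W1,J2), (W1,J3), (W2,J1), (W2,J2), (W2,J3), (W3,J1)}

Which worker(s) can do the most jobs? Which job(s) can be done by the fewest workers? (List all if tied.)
Most versatile: W2 (3 jobs); Least covered: J1, J2, J3 (2 workers)

Worker degrees (jobs they can do): W1:2, W2:3, W3:1
Job degrees (workers who can do it): J1:2, J2:2, J3:2

Maximum worker degree is 3, achieved by: W2
Minimum job degree is 2, achieved by: J1, J2, J3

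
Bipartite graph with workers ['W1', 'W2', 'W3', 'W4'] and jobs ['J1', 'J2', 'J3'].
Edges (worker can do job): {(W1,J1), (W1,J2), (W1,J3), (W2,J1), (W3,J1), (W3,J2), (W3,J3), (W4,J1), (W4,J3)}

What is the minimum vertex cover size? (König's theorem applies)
Minimum vertex cover size = 3

By König's theorem: in bipartite graphs,
min vertex cover = max matching = 3

Maximum matching has size 3, so minimum vertex cover also has size 3.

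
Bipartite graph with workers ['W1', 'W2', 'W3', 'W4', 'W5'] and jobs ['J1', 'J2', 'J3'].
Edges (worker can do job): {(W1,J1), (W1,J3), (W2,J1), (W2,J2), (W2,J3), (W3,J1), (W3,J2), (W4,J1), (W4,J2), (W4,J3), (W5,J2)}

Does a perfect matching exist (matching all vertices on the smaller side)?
Yes, perfect matching exists (size 3)

Perfect matching: {(W3,J1), (W4,J3), (W5,J2)}
All 3 vertices on the smaller side are matched.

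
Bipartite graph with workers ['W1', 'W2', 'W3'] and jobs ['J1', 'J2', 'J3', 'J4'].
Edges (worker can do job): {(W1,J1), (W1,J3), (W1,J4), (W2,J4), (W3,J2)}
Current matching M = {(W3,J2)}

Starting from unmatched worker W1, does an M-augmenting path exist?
Yes: W1 → J1

An M-augmenting path alternates non-matching / matching edges, starting and ending at unmatched vertices.
Path: W1 → J1
(J1 is unmatched in M, so the path is augmenting.)
Flipping edges along this path would increase |M| from 1 to 2.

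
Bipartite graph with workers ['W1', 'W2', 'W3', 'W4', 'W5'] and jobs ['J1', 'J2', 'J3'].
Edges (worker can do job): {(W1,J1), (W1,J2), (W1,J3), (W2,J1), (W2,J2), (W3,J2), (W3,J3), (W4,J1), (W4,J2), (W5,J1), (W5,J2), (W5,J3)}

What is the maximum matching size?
Maximum matching size = 3

Maximum matching: {(W3,J2), (W4,J1), (W5,J3)}
Size: 3

This assigns 3 workers to 3 distinct jobs.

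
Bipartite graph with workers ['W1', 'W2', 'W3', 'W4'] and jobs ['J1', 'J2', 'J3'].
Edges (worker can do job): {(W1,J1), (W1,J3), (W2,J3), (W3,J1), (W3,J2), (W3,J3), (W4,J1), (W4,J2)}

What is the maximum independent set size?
Maximum independent set = 4

By König's theorem:
- Min vertex cover = Max matching = 3
- Max independent set = Total vertices - Min vertex cover
- Max independent set = 7 - 3 = 4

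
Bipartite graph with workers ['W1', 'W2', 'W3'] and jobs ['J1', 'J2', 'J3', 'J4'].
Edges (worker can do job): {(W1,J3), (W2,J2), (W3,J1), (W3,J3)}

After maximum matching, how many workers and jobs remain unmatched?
Unmatched: 0 workers, 1 jobs

Maximum matching size: 3
Workers: 3 total, 3 matched, 0 unmatched
Jobs: 4 total, 3 matched, 1 unmatched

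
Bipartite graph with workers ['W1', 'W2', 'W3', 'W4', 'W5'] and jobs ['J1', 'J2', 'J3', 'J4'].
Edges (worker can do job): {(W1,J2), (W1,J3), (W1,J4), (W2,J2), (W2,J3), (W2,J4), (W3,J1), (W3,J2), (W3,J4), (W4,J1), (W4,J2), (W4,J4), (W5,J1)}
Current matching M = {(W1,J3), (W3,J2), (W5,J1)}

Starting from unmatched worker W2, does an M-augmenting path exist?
Yes: W2 → J3 → W1 → J2 → W3 → J4

An M-augmenting path alternates non-matching / matching edges, starting and ending at unmatched vertices.
Path: W2 → J3 → W1 → J2 → W3 → J4
(J4 is unmatched in M, so the path is augmenting.)
Flipping edges along this path would increase |M| from 3 to 4.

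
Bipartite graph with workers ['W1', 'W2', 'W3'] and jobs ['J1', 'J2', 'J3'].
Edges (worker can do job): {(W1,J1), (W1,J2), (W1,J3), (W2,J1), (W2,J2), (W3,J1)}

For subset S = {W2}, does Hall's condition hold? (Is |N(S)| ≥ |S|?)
Yes: |N(S)| = 2, |S| = 1

Subset S = {W2}
Neighbors N(S) = {J1, J2}

|N(S)| = 2, |S| = 1
Hall's condition: |N(S)| ≥ |S| is satisfied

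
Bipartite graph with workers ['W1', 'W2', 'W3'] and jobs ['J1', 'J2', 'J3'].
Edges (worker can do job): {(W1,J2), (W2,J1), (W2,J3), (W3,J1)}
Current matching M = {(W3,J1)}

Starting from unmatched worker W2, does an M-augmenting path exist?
Yes: W2 → J3

An M-augmenting path alternates non-matching / matching edges, starting and ending at unmatched vertices.
Path: W2 → J3
(J3 is unmatched in M, so the path is augmenting.)
Flipping edges along this path would increase |M| from 1 to 2.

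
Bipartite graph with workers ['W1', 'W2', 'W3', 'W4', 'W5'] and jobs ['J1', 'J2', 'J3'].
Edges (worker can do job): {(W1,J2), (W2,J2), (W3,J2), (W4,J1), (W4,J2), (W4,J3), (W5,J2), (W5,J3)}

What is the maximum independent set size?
Maximum independent set = 5

By König's theorem:
- Min vertex cover = Max matching = 3
- Max independent set = Total vertices - Min vertex cover
- Max independent set = 8 - 3 = 5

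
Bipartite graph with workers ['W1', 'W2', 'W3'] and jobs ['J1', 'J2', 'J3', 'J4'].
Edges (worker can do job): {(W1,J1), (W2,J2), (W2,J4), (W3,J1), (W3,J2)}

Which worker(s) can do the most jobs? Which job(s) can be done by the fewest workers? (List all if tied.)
Most versatile: W2, W3 (2 jobs); Least covered: J3 (0 workers)

Worker degrees (jobs they can do): W1:1, W2:2, W3:2
Job degrees (workers who can do it): J1:2, J2:2, J3:0, J4:1

Maximum worker degree is 2, achieved by: W2, W3
Minimum job degree is 0, achieved by: J3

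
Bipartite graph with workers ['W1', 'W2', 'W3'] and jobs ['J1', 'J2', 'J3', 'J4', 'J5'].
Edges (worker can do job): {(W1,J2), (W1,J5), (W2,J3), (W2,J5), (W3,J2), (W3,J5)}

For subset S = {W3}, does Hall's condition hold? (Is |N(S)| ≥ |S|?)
Yes: |N(S)| = 2, |S| = 1

Subset S = {W3}
Neighbors N(S) = {J2, J5}

|N(S)| = 2, |S| = 1
Hall's condition: |N(S)| ≥ |S| is satisfied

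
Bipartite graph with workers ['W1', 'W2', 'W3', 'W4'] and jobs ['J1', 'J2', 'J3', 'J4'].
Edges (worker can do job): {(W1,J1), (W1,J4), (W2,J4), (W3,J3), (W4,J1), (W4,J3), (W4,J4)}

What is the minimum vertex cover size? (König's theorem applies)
Minimum vertex cover size = 3

By König's theorem: in bipartite graphs,
min vertex cover = max matching = 3

Maximum matching has size 3, so minimum vertex cover also has size 3.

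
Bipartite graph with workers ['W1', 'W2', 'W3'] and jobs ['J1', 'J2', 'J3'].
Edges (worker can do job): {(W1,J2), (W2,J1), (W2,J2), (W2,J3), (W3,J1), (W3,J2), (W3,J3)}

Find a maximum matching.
Matching: {(W1,J2), (W2,J1), (W3,J3)}

Maximum matching (size 3):
  W1 → J2
  W2 → J1
  W3 → J3

Each worker is assigned to at most one job, and each job to at most one worker.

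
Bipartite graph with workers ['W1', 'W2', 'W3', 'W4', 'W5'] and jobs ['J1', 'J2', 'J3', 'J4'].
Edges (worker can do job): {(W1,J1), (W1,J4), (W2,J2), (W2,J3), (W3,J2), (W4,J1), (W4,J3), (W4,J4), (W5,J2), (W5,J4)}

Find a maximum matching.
Matching: {(W2,J3), (W3,J2), (W4,J1), (W5,J4)}

Maximum matching (size 4):
  W2 → J3
  W3 → J2
  W4 → J1
  W5 → J4

Each worker is assigned to at most one job, and each job to at most one worker.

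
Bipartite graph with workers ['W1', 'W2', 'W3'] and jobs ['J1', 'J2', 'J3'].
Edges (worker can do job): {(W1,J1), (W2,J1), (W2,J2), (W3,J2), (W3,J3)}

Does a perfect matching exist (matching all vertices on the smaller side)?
Yes, perfect matching exists (size 3)

Perfect matching: {(W1,J1), (W2,J2), (W3,J3)}
All 3 vertices on the smaller side are matched.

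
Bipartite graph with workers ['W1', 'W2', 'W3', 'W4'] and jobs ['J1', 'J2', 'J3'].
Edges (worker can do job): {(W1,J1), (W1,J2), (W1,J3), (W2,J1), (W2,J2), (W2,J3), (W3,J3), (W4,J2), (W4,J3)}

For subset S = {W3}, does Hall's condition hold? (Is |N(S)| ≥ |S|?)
Yes: |N(S)| = 1, |S| = 1

Subset S = {W3}
Neighbors N(S) = {J3}

|N(S)| = 1, |S| = 1
Hall's condition: |N(S)| ≥ |S| is satisfied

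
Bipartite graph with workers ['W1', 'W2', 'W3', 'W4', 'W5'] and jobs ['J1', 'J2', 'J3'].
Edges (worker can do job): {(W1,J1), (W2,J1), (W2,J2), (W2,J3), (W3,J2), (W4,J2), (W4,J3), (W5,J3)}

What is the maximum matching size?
Maximum matching size = 3

Maximum matching: {(W1,J1), (W3,J2), (W5,J3)}
Size: 3

This assigns 3 workers to 3 distinct jobs.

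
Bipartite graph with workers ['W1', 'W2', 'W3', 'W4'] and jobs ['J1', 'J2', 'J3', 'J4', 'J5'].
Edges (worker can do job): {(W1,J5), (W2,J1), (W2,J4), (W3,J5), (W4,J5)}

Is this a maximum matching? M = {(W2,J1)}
No, size 1 is not maximum

Proposed matching has size 1.
Maximum matching size for this graph: 2.

This is NOT maximum - can be improved to size 2.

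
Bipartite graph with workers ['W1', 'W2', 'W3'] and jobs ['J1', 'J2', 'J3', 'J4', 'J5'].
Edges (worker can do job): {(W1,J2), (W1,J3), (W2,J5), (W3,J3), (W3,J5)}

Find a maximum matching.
Matching: {(W1,J2), (W2,J5), (W3,J3)}

Maximum matching (size 3):
  W1 → J2
  W2 → J5
  W3 → J3

Each worker is assigned to at most one job, and each job to at most one worker.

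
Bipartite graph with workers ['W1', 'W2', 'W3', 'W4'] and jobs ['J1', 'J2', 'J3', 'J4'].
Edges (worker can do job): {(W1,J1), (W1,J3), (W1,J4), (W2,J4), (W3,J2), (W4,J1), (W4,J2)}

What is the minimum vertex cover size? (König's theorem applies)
Minimum vertex cover size = 4

By König's theorem: in bipartite graphs,
min vertex cover = max matching = 4

Maximum matching has size 4, so minimum vertex cover also has size 4.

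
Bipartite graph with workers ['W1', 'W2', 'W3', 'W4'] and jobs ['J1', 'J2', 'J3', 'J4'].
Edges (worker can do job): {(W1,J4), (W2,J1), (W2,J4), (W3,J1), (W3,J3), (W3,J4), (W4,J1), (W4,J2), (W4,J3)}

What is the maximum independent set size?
Maximum independent set = 4

By König's theorem:
- Min vertex cover = Max matching = 4
- Max independent set = Total vertices - Min vertex cover
- Max independent set = 8 - 4 = 4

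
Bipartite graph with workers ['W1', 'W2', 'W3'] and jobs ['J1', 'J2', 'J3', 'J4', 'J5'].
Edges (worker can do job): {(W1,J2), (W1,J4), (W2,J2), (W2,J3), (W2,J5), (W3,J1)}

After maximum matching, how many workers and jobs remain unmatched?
Unmatched: 0 workers, 2 jobs

Maximum matching size: 3
Workers: 3 total, 3 matched, 0 unmatched
Jobs: 5 total, 3 matched, 2 unmatched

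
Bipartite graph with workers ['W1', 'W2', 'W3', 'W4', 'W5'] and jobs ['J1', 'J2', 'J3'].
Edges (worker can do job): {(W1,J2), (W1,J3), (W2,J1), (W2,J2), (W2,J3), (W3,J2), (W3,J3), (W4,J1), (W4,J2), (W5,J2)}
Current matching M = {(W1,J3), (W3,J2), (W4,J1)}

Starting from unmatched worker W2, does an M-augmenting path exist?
No augmenting path from W2

Alternating search from W2 reaches jobs: {J1, J2, J3}.
Every reachable job is already matched in M, and following those matched edges back to workers exposes no further unvisited jobs.
No M-augmenting path from W2 exists.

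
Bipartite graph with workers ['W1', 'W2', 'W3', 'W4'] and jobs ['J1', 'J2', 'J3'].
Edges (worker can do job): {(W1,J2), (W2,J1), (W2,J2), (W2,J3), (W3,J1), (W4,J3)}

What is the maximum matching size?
Maximum matching size = 3

Maximum matching: {(W1,J2), (W3,J1), (W4,J3)}
Size: 3

This assigns 3 workers to 3 distinct jobs.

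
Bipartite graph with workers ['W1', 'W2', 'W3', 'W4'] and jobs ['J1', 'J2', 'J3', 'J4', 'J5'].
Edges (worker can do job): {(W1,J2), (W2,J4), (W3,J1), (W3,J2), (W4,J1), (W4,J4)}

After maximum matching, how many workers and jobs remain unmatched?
Unmatched: 1 workers, 2 jobs

Maximum matching size: 3
Workers: 4 total, 3 matched, 1 unmatched
Jobs: 5 total, 3 matched, 2 unmatched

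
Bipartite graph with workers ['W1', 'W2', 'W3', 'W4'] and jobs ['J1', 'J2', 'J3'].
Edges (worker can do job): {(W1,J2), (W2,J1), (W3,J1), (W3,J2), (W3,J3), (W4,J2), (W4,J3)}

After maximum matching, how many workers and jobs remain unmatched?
Unmatched: 1 workers, 0 jobs

Maximum matching size: 3
Workers: 4 total, 3 matched, 1 unmatched
Jobs: 3 total, 3 matched, 0 unmatched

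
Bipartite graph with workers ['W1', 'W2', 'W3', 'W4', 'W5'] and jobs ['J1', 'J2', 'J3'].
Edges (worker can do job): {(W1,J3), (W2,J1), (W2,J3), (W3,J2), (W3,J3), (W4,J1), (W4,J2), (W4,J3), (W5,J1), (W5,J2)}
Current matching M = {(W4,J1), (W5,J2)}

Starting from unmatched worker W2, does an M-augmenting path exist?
Yes: W2 → J3

An M-augmenting path alternates non-matching / matching edges, starting and ending at unmatched vertices.
Path: W2 → J3
(J3 is unmatched in M, so the path is augmenting.)
Flipping edges along this path would increase |M| from 2 to 3.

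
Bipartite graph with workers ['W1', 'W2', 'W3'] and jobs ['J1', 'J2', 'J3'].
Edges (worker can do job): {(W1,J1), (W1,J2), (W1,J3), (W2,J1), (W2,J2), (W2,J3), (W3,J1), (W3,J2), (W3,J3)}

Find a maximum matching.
Matching: {(W1,J1), (W2,J3), (W3,J2)}

Maximum matching (size 3):
  W1 → J1
  W2 → J3
  W3 → J2

Each worker is assigned to at most one job, and each job to at most one worker.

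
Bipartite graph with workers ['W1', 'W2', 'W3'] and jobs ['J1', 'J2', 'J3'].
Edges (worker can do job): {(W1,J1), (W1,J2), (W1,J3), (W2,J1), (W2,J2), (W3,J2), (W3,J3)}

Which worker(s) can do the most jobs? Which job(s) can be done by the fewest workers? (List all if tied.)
Most versatile: W1 (3 jobs); Least covered: J1, J3 (2 workers)

Worker degrees (jobs they can do): W1:3, W2:2, W3:2
Job degrees (workers who can do it): J1:2, J2:3, J3:2

Maximum worker degree is 3, achieved by: W1
Minimum job degree is 2, achieved by: J1, J3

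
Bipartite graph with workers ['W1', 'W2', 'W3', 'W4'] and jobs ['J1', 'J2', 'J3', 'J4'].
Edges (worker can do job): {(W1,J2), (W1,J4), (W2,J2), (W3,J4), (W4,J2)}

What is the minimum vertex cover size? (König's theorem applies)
Minimum vertex cover size = 2

By König's theorem: in bipartite graphs,
min vertex cover = max matching = 2

Maximum matching has size 2, so minimum vertex cover also has size 2.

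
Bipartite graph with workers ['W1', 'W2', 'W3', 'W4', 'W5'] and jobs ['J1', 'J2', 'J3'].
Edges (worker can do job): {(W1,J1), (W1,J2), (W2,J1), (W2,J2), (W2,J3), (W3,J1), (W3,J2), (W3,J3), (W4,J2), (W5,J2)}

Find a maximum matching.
Matching: {(W1,J1), (W3,J3), (W5,J2)}

Maximum matching (size 3):
  W1 → J1
  W3 → J3
  W5 → J2

Each worker is assigned to at most one job, and each job to at most one worker.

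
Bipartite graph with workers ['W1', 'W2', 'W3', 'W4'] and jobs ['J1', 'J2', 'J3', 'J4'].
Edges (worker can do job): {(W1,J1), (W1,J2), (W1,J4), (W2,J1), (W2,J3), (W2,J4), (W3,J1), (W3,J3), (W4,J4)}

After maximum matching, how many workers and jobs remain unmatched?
Unmatched: 0 workers, 0 jobs

Maximum matching size: 4
Workers: 4 total, 4 matched, 0 unmatched
Jobs: 4 total, 4 matched, 0 unmatched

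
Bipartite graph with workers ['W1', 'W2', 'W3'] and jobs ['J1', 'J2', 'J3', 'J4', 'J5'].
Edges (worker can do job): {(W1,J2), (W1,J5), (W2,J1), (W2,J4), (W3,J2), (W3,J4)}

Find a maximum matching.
Matching: {(W1,J5), (W2,J1), (W3,J4)}

Maximum matching (size 3):
  W1 → J5
  W2 → J1
  W3 → J4

Each worker is assigned to at most one job, and each job to at most one worker.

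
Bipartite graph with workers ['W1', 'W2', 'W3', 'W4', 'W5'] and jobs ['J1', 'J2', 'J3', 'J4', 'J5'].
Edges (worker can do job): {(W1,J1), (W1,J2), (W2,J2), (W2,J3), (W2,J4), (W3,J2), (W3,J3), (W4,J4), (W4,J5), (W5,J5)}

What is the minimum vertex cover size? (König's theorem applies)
Minimum vertex cover size = 5

By König's theorem: in bipartite graphs,
min vertex cover = max matching = 5

Maximum matching has size 5, so minimum vertex cover also has size 5.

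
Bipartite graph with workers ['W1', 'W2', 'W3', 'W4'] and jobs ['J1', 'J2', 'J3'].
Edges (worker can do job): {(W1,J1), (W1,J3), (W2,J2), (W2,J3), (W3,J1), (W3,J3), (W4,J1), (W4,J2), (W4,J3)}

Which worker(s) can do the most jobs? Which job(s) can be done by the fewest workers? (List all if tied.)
Most versatile: W4 (3 jobs); Least covered: J2 (2 workers)

Worker degrees (jobs they can do): W1:2, W2:2, W3:2, W4:3
Job degrees (workers who can do it): J1:3, J2:2, J3:4

Maximum worker degree is 3, achieved by: W4
Minimum job degree is 2, achieved by: J2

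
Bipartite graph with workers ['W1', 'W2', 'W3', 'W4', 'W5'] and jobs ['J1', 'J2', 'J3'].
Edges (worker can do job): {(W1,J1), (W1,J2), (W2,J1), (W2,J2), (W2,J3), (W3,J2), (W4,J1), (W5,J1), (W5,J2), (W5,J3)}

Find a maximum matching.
Matching: {(W2,J3), (W3,J2), (W5,J1)}

Maximum matching (size 3):
  W2 → J3
  W3 → J2
  W5 → J1

Each worker is assigned to at most one job, and each job to at most one worker.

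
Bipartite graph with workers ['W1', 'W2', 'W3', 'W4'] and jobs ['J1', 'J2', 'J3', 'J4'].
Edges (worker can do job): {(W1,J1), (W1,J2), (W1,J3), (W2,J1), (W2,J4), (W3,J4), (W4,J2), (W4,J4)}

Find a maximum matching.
Matching: {(W1,J3), (W2,J1), (W3,J4), (W4,J2)}

Maximum matching (size 4):
  W1 → J3
  W2 → J1
  W3 → J4
  W4 → J2

Each worker is assigned to at most one job, and each job to at most one worker.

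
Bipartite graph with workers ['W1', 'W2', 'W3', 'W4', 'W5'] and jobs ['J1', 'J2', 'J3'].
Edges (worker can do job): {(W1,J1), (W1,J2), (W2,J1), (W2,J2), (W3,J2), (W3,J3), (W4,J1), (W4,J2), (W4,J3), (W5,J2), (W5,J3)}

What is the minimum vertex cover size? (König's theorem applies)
Minimum vertex cover size = 3

By König's theorem: in bipartite graphs,
min vertex cover = max matching = 3

Maximum matching has size 3, so minimum vertex cover also has size 3.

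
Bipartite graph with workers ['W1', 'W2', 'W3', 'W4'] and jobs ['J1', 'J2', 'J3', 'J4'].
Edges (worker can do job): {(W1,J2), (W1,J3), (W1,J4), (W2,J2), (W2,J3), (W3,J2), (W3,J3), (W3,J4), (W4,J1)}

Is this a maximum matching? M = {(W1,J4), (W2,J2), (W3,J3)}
No, size 3 is not maximum

Proposed matching has size 3.
Maximum matching size for this graph: 4.

This is NOT maximum - can be improved to size 4.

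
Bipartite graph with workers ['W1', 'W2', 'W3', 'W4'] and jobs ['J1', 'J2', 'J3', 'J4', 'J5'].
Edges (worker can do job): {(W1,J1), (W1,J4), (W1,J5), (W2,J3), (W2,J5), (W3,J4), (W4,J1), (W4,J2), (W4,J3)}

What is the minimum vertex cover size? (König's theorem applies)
Minimum vertex cover size = 4

By König's theorem: in bipartite graphs,
min vertex cover = max matching = 4

Maximum matching has size 4, so minimum vertex cover also has size 4.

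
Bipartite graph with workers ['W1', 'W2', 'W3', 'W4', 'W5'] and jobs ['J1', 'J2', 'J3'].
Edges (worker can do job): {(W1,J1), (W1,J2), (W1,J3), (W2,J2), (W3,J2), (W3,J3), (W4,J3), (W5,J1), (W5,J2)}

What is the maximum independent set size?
Maximum independent set = 5

By König's theorem:
- Min vertex cover = Max matching = 3
- Max independent set = Total vertices - Min vertex cover
- Max independent set = 8 - 3 = 5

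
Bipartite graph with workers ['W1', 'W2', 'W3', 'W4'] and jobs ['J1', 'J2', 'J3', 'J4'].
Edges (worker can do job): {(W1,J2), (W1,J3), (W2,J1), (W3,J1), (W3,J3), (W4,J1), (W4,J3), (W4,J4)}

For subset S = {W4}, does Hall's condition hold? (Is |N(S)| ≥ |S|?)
Yes: |N(S)| = 3, |S| = 1

Subset S = {W4}
Neighbors N(S) = {J1, J3, J4}

|N(S)| = 3, |S| = 1
Hall's condition: |N(S)| ≥ |S| is satisfied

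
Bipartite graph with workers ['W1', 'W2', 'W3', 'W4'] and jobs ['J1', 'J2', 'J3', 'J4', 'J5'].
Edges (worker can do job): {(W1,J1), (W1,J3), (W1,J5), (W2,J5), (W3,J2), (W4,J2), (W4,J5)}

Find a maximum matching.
Matching: {(W1,J1), (W3,J2), (W4,J5)}

Maximum matching (size 3):
  W1 → J1
  W3 → J2
  W4 → J5

Each worker is assigned to at most one job, and each job to at most one worker.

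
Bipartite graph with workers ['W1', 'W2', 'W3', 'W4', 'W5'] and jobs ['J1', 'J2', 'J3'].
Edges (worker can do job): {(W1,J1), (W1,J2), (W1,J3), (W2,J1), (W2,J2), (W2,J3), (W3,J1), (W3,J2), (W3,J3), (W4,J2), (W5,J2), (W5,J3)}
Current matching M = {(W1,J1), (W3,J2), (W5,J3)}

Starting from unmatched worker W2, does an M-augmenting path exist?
No augmenting path from W2

Alternating search from W2 reaches jobs: {J1, J2, J3}.
Every reachable job is already matched in M, and following those matched edges back to workers exposes no further unvisited jobs.
No M-augmenting path from W2 exists.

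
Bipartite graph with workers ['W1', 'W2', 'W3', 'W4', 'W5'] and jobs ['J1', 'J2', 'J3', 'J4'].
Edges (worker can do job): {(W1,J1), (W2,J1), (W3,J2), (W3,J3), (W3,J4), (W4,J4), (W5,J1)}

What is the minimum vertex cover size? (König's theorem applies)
Minimum vertex cover size = 3

By König's theorem: in bipartite graphs,
min vertex cover = max matching = 3

Maximum matching has size 3, so minimum vertex cover also has size 3.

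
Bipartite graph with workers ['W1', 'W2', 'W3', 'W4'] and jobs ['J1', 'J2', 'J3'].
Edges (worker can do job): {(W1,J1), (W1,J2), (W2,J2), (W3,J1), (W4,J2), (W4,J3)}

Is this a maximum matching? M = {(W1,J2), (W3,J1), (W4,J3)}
Yes, size 3 is maximum

Proposed matching has size 3.
Maximum matching size for this graph: 3.

This is a maximum matching.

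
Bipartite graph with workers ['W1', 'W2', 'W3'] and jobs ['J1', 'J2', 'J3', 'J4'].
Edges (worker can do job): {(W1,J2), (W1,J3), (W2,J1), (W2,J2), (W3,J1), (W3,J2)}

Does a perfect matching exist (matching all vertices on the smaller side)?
Yes, perfect matching exists (size 3)

Perfect matching: {(W1,J3), (W2,J1), (W3,J2)}
All 3 vertices on the smaller side are matched.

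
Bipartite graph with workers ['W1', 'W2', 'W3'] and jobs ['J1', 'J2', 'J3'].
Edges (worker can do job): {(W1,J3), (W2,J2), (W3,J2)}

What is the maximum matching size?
Maximum matching size = 2

Maximum matching: {(W1,J3), (W3,J2)}
Size: 2

This assigns 2 workers to 2 distinct jobs.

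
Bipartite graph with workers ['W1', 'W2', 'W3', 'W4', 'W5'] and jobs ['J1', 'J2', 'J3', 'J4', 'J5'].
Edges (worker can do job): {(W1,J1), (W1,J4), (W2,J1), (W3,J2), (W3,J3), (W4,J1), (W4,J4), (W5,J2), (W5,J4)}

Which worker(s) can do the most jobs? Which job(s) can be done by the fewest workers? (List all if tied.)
Most versatile: W1, W3, W4, W5 (2 jobs); Least covered: J5 (0 workers)

Worker degrees (jobs they can do): W1:2, W2:1, W3:2, W4:2, W5:2
Job degrees (workers who can do it): J1:3, J2:2, J3:1, J4:3, J5:0

Maximum worker degree is 2, achieved by: W1, W3, W4, W5
Minimum job degree is 0, achieved by: J5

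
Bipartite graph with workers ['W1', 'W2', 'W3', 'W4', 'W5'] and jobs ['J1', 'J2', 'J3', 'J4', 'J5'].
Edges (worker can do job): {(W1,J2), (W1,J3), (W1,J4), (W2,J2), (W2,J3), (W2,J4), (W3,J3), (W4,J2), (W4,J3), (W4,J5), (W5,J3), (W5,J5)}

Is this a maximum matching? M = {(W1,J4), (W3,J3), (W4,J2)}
No, size 3 is not maximum

Proposed matching has size 3.
Maximum matching size for this graph: 4.

This is NOT maximum - can be improved to size 4.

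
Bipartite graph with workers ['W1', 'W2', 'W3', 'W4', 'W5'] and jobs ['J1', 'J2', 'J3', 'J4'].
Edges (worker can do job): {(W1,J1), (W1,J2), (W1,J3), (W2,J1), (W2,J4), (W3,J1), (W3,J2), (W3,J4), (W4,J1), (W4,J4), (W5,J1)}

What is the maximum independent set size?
Maximum independent set = 5

By König's theorem:
- Min vertex cover = Max matching = 4
- Max independent set = Total vertices - Min vertex cover
- Max independent set = 9 - 4 = 5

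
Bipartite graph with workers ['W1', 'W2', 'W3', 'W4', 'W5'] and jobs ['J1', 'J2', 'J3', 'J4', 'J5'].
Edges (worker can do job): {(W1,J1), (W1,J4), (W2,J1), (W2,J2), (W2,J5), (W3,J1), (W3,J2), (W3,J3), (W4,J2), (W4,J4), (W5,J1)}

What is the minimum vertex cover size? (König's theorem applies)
Minimum vertex cover size = 5

By König's theorem: in bipartite graphs,
min vertex cover = max matching = 5

Maximum matching has size 5, so minimum vertex cover also has size 5.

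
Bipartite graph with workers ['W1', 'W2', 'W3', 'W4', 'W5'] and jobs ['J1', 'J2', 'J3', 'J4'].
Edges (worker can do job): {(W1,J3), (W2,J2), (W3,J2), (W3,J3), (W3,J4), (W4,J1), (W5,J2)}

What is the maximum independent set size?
Maximum independent set = 5

By König's theorem:
- Min vertex cover = Max matching = 4
- Max independent set = Total vertices - Min vertex cover
- Max independent set = 9 - 4 = 5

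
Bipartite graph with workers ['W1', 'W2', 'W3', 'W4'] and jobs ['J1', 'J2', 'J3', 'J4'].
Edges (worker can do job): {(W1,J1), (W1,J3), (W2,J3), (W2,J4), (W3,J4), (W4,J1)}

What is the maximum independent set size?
Maximum independent set = 5

By König's theorem:
- Min vertex cover = Max matching = 3
- Max independent set = Total vertices - Min vertex cover
- Max independent set = 8 - 3 = 5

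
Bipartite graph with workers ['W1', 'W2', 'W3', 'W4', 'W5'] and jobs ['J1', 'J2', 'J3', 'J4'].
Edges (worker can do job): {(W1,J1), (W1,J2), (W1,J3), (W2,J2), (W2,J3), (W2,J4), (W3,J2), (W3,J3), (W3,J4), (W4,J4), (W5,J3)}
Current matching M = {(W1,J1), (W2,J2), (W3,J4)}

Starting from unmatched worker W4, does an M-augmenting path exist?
Yes: W4 → J4 → W3 → J3

An M-augmenting path alternates non-matching / matching edges, starting and ending at unmatched vertices.
Path: W4 → J4 → W3 → J3
(J3 is unmatched in M, so the path is augmenting.)
Flipping edges along this path would increase |M| from 3 to 4.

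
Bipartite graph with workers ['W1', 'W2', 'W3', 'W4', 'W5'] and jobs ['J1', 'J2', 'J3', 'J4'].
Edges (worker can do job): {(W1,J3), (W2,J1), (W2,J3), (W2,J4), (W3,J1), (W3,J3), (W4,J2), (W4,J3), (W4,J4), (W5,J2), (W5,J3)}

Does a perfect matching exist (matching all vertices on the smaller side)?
Yes, perfect matching exists (size 4)

Perfect matching: {(W2,J1), (W3,J3), (W4,J4), (W5,J2)}
All 4 vertices on the smaller side are matched.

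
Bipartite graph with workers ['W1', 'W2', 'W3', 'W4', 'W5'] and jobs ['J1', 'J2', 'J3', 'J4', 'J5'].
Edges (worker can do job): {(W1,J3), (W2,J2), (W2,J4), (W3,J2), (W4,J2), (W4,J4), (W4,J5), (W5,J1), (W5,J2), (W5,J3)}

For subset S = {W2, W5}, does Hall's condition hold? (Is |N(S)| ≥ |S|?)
Yes: |N(S)| = 4, |S| = 2

Subset S = {W2, W5}
Neighbors N(S) = {J1, J2, J3, J4}

|N(S)| = 4, |S| = 2
Hall's condition: |N(S)| ≥ |S| is satisfied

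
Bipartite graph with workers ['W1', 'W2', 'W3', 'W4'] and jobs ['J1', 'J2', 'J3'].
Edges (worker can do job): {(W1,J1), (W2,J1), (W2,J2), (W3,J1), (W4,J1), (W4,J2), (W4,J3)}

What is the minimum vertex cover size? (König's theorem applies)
Minimum vertex cover size = 3

By König's theorem: in bipartite graphs,
min vertex cover = max matching = 3

Maximum matching has size 3, so minimum vertex cover also has size 3.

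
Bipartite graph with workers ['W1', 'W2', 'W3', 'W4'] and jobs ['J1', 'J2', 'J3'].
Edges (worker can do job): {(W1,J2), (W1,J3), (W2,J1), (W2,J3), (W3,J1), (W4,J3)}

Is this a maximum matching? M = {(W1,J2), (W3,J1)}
No, size 2 is not maximum

Proposed matching has size 2.
Maximum matching size for this graph: 3.

This is NOT maximum - can be improved to size 3.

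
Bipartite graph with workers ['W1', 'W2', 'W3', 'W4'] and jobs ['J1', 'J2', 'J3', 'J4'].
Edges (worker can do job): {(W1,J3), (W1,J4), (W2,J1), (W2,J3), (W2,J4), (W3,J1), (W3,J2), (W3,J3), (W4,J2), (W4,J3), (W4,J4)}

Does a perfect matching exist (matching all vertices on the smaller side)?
Yes, perfect matching exists (size 4)

Perfect matching: {(W1,J4), (W2,J1), (W3,J2), (W4,J3)}
All 4 vertices on the smaller side are matched.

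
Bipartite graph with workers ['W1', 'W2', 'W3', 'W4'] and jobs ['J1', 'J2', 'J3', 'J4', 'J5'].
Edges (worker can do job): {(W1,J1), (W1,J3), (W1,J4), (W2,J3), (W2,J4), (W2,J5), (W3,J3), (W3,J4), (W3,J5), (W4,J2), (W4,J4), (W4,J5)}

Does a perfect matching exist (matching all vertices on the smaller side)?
Yes, perfect matching exists (size 4)

Perfect matching: {(W1,J1), (W2,J5), (W3,J3), (W4,J4)}
All 4 vertices on the smaller side are matched.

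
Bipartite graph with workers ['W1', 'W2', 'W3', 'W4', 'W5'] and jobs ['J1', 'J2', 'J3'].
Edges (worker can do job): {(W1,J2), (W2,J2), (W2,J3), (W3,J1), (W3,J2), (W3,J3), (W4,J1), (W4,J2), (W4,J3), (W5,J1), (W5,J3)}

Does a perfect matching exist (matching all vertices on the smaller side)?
Yes, perfect matching exists (size 3)

Perfect matching: {(W3,J2), (W4,J1), (W5,J3)}
All 3 vertices on the smaller side are matched.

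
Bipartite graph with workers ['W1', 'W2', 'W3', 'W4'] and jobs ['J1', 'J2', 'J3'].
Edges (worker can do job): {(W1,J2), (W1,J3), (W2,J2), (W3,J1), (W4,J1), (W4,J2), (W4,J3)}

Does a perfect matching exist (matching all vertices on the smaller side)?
Yes, perfect matching exists (size 3)

Perfect matching: {(W1,J3), (W3,J1), (W4,J2)}
All 3 vertices on the smaller side are matched.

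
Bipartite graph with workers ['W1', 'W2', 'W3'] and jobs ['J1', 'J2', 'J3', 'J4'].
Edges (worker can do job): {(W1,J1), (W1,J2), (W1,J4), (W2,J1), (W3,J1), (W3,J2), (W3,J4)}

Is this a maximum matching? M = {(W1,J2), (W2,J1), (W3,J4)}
Yes, size 3 is maximum

Proposed matching has size 3.
Maximum matching size for this graph: 3.

This is a maximum matching.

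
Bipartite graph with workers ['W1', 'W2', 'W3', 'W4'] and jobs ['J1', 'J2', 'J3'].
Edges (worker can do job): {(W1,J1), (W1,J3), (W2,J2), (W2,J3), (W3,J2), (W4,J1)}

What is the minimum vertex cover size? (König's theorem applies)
Minimum vertex cover size = 3

By König's theorem: in bipartite graphs,
min vertex cover = max matching = 3

Maximum matching has size 3, so minimum vertex cover also has size 3.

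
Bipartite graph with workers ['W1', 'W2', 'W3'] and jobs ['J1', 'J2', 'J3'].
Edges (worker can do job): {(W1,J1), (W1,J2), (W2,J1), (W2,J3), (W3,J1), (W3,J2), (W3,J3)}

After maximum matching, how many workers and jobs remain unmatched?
Unmatched: 0 workers, 0 jobs

Maximum matching size: 3
Workers: 3 total, 3 matched, 0 unmatched
Jobs: 3 total, 3 matched, 0 unmatched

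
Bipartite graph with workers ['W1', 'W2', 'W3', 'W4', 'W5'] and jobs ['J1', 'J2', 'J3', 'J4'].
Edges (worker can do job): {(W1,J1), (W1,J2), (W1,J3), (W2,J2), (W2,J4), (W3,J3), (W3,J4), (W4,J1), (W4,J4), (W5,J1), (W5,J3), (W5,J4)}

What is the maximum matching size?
Maximum matching size = 4

Maximum matching: {(W1,J2), (W3,J3), (W4,J1), (W5,J4)}
Size: 4

This assigns 4 workers to 4 distinct jobs.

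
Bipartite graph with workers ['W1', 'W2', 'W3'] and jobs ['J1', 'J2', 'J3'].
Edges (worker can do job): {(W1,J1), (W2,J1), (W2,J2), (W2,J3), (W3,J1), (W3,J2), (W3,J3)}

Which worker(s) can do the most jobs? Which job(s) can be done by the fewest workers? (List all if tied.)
Most versatile: W2, W3 (3 jobs); Least covered: J2, J3 (2 workers)

Worker degrees (jobs they can do): W1:1, W2:3, W3:3
Job degrees (workers who can do it): J1:3, J2:2, J3:2

Maximum worker degree is 3, achieved by: W2, W3
Minimum job degree is 2, achieved by: J2, J3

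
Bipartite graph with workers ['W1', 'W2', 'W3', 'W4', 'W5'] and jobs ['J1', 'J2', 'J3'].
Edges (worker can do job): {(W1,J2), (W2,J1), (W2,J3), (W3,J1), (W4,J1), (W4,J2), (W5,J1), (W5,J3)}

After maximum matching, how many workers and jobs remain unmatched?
Unmatched: 2 workers, 0 jobs

Maximum matching size: 3
Workers: 5 total, 3 matched, 2 unmatched
Jobs: 3 total, 3 matched, 0 unmatched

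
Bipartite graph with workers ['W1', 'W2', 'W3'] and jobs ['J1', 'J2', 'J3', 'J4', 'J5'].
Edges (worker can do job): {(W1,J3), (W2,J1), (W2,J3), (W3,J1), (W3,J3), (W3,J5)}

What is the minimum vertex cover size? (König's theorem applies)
Minimum vertex cover size = 3

By König's theorem: in bipartite graphs,
min vertex cover = max matching = 3

Maximum matching has size 3, so minimum vertex cover also has size 3.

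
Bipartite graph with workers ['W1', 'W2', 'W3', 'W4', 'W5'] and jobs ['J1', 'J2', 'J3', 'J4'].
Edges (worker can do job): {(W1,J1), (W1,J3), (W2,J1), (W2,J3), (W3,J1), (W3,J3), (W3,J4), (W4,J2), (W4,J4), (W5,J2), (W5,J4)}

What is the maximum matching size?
Maximum matching size = 4

Maximum matching: {(W1,J1), (W2,J3), (W3,J4), (W5,J2)}
Size: 4

This assigns 4 workers to 4 distinct jobs.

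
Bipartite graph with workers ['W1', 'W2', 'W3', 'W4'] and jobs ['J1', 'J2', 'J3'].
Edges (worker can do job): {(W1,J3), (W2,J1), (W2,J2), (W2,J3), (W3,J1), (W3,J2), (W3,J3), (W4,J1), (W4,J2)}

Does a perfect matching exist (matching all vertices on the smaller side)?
Yes, perfect matching exists (size 3)

Perfect matching: {(W1,J3), (W3,J1), (W4,J2)}
All 3 vertices on the smaller side are matched.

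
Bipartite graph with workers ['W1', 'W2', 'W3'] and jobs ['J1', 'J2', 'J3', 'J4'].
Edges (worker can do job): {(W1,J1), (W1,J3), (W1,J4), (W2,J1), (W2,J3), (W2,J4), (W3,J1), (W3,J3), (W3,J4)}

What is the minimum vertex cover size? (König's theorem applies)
Minimum vertex cover size = 3

By König's theorem: in bipartite graphs,
min vertex cover = max matching = 3

Maximum matching has size 3, so minimum vertex cover also has size 3.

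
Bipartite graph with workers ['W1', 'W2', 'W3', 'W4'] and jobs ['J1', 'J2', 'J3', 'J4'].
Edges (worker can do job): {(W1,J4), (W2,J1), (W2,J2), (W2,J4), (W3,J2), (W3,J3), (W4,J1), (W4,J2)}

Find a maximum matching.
Matching: {(W1,J4), (W2,J2), (W3,J3), (W4,J1)}

Maximum matching (size 4):
  W1 → J4
  W2 → J2
  W3 → J3
  W4 → J1

Each worker is assigned to at most one job, and each job to at most one worker.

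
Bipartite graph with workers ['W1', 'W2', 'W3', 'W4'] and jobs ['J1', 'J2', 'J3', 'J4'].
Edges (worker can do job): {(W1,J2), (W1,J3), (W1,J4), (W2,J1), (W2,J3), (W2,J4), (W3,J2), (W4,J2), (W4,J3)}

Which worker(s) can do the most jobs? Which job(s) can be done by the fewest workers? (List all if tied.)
Most versatile: W1, W2 (3 jobs); Least covered: J1 (1 workers)

Worker degrees (jobs they can do): W1:3, W2:3, W3:1, W4:2
Job degrees (workers who can do it): J1:1, J2:3, J3:3, J4:2

Maximum worker degree is 3, achieved by: W1, W2
Minimum job degree is 1, achieved by: J1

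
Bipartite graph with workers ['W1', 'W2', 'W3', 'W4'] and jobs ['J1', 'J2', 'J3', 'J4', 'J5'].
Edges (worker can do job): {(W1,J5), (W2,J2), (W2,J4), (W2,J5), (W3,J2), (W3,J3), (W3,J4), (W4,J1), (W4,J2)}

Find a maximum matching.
Matching: {(W1,J5), (W2,J4), (W3,J3), (W4,J2)}

Maximum matching (size 4):
  W1 → J5
  W2 → J4
  W3 → J3
  W4 → J2

Each worker is assigned to at most one job, and each job to at most one worker.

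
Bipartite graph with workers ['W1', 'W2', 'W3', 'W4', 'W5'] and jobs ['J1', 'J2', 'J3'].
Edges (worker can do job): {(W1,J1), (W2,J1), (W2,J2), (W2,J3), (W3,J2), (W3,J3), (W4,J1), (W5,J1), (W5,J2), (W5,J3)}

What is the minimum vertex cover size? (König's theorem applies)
Minimum vertex cover size = 3

By König's theorem: in bipartite graphs,
min vertex cover = max matching = 3

Maximum matching has size 3, so minimum vertex cover also has size 3.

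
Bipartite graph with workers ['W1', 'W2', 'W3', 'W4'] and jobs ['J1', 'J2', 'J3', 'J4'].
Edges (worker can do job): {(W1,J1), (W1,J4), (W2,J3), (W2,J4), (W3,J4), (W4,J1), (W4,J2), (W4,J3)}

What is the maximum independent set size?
Maximum independent set = 4

By König's theorem:
- Min vertex cover = Max matching = 4
- Max independent set = Total vertices - Min vertex cover
- Max independent set = 8 - 4 = 4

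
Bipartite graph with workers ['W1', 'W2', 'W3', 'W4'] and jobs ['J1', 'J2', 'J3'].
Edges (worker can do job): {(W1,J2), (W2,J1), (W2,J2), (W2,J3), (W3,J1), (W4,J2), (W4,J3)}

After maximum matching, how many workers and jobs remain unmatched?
Unmatched: 1 workers, 0 jobs

Maximum matching size: 3
Workers: 4 total, 3 matched, 1 unmatched
Jobs: 3 total, 3 matched, 0 unmatched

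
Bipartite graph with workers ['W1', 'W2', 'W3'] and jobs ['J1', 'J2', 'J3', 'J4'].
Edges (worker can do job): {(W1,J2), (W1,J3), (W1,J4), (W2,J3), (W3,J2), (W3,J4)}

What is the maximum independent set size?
Maximum independent set = 4

By König's theorem:
- Min vertex cover = Max matching = 3
- Max independent set = Total vertices - Min vertex cover
- Max independent set = 7 - 3 = 4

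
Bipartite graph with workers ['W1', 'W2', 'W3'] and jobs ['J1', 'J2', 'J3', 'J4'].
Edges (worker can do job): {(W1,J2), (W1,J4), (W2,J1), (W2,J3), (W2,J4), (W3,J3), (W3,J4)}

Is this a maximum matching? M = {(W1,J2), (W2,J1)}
No, size 2 is not maximum

Proposed matching has size 2.
Maximum matching size for this graph: 3.

This is NOT maximum - can be improved to size 3.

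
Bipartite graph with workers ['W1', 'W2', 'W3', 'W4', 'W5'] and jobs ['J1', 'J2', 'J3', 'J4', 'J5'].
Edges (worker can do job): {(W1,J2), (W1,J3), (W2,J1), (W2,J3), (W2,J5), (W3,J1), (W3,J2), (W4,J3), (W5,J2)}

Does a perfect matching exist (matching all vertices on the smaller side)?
No, maximum matching has size 4 < 5

Maximum matching has size 4, need 5 for perfect matching.
Unmatched workers: ['W1']
Unmatched jobs: ['J4']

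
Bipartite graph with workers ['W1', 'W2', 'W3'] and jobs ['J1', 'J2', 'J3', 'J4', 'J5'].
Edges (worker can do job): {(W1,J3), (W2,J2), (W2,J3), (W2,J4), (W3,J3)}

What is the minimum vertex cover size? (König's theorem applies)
Minimum vertex cover size = 2

By König's theorem: in bipartite graphs,
min vertex cover = max matching = 2

Maximum matching has size 2, so minimum vertex cover also has size 2.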